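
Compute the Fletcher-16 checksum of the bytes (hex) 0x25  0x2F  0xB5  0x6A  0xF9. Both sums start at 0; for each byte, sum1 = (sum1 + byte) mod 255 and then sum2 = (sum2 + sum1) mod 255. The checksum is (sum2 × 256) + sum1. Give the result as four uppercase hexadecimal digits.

666E

Running sums (mod 255):
  after byte 0 (0x25): sum1=37, sum2=37
  after byte 1 (0x2F): sum1=84, sum2=121
  after byte 2 (0xB5): sum1=10, sum2=131
  after byte 3 (0x6A): sum1=116, sum2=247
  after byte 4 (0xF9): sum1=110, sum2=102
Checksum = sum2·256 + sum1 = 102·256 + 110 = 26222 = 0x666E.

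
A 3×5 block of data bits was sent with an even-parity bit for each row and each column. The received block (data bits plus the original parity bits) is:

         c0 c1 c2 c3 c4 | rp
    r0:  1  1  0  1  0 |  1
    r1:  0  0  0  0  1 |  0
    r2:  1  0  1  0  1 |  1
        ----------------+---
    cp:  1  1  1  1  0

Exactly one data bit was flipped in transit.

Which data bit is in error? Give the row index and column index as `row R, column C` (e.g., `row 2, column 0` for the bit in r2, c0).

Recompute each row's even parity and compare to rp:
  r0: data parity 1, sent rp 1 → ok
  r1: data parity 1, sent rp 0 → mismatch
  r2: data parity 1, sent rp 1 → ok
Recompute each column's even parity and compare to cp:
  c0: data parity 0, sent cp 1 → mismatch
  c1: data parity 1, sent cp 1 → ok
  c2: data parity 1, sent cp 1 → ok
  c3: data parity 1, sent cp 1 → ok
  c4: data parity 0, sent cp 0 → ok
Exactly one row (r1) and one column (c0) fail → the flipped bit is at their intersection.

row 1, column 0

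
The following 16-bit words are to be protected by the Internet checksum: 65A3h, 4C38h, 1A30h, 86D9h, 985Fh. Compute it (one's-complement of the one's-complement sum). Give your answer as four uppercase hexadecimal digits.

One's-complement addition (fold any carry out of bit 15 back into bit 0):
  0x65A3 + 0x4C38 = 0x0B1DB
  0xB1DB + 0x1A30 = 0x0CC0B
  0xCC0B + 0x86D9 = 0x152E4 → wrap carry → 0x52E5
  0x52E5 + 0x985F = 0x0EB44
One's-complement sum = 0xEB44.
Checksum = ~0xEB44 & 0xFFFF = 0x14BB.

14BB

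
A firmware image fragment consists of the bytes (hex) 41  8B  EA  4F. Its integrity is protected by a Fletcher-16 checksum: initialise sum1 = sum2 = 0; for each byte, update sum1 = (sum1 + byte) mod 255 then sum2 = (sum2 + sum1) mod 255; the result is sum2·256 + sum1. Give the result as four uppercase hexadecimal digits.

Running sums (mod 255):
  after byte 0 (41): sum1=65, sum2=65
  after byte 1 (8B): sum1=204, sum2=14
  after byte 2 (EA): sum1=183, sum2=197
  after byte 3 (4F): sum1=7, sum2=204
Checksum = sum2·256 + sum1 = 204·256 + 7 = 52231 = 0xCC07.

CC07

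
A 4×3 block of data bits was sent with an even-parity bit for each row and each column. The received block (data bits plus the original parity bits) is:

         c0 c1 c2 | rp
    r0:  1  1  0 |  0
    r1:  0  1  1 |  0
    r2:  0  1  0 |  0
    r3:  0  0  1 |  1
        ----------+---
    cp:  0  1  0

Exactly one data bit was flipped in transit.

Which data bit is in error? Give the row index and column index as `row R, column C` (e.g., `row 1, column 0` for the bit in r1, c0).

row 2, column 0

Recompute each row's even parity and compare to rp:
  r0: data parity 0, sent rp 0 → ok
  r1: data parity 0, sent rp 0 → ok
  r2: data parity 1, sent rp 0 → mismatch
  r3: data parity 1, sent rp 1 → ok
Recompute each column's even parity and compare to cp:
  c0: data parity 1, sent cp 0 → mismatch
  c1: data parity 1, sent cp 1 → ok
  c2: data parity 0, sent cp 0 → ok
Exactly one row (r2) and one column (c0) fail → the flipped bit is at their intersection.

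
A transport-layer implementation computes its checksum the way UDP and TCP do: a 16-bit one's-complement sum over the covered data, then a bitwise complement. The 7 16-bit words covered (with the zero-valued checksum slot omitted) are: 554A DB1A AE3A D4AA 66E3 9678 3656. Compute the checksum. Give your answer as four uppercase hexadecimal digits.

1903

One's-complement addition (fold any carry out of bit 15 back into bit 0):
  0x554A + 0xDB1A = 0x13064 → wrap carry → 0x3065
  0x3065 + 0xAE3A = 0x0DE9F
  0xDE9F + 0xD4AA = 0x1B349 → wrap carry → 0xB34A
  0xB34A + 0x66E3 = 0x11A2D → wrap carry → 0x1A2E
  0x1A2E + 0x9678 = 0x0B0A6
  0xB0A6 + 0x3656 = 0x0E6FC
One's-complement sum = 0xE6FC.
Checksum = ~0xE6FC & 0xFFFF = 0x1903.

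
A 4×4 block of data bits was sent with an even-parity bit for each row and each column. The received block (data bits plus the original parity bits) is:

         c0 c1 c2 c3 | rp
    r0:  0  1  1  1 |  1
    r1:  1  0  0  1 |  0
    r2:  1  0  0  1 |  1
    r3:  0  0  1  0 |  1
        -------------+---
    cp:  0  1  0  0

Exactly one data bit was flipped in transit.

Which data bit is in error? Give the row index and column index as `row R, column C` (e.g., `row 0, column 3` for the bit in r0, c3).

row 2, column 3

Recompute each row's even parity and compare to rp:
  r0: data parity 1, sent rp 1 → ok
  r1: data parity 0, sent rp 0 → ok
  r2: data parity 0, sent rp 1 → mismatch
  r3: data parity 1, sent rp 1 → ok
Recompute each column's even parity and compare to cp:
  c0: data parity 0, sent cp 0 → ok
  c1: data parity 1, sent cp 1 → ok
  c2: data parity 0, sent cp 0 → ok
  c3: data parity 1, sent cp 0 → mismatch
Exactly one row (r2) and one column (c3) fail → the flipped bit is at their intersection.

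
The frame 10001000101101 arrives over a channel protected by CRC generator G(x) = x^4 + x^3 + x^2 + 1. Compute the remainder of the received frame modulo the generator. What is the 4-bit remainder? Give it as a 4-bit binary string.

0000

Modulo-2 division of 10001000101101 by 11101:
  pos 0: 10001 XOR 11101 = 01100
  pos 1: 11000 XOR 11101 = 00101
  pos 3: 10100 XOR 11101 = 01001
  pos 4: 10011 XOR 11101 = 01110
  pos 5: 11100 XOR 11101 = 00001
  pos 9: 11101 XOR 11101 = 00000
Remainder = 0000 (zero — the frame passes the CRC check).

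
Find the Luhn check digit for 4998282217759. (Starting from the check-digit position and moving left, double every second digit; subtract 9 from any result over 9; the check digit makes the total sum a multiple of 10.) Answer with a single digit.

0

Partial digits right→left: 9 5 7 7 1 2 2 8 2 8 9 9 4
Double every second digit counting from the check-digit position (so the 1st, 3rd, 5th, ... of the partial from the right).
  doubled (with −9 where >9): 9 5 2 4 4 9 8 → sum 41
  kept as-is: 5 7 2 8 8 9 → sum 39
Total = 41 + 39 = 80.
Check digit = (10 − (80 mod 10)) mod 10 = 0.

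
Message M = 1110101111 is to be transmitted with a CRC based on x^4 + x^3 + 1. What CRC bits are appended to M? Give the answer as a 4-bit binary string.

Append 4 zeros: 11101011110000. Divide by 11001 (XOR where the leading bit is 1):
  pos 0: 11101 XOR 11001 = 00100
  pos 2: 10001 XOR 11001 = 01000
  pos 3: 10001 XOR 11001 = 01000
  pos 4: 10001 XOR 11001 = 01000
  pos 5: 10001 XOR 11001 = 01000
  pos 6: 10000 XOR 11001 = 01001
  pos 7: 10010 XOR 11001 = 01011
  pos 8: 10110 XOR 11001 = 01111
  pos 9: 11110 XOR 11001 = 00111
Remainder (last 4 bits) = 0111. This is the CRC / FCS.

0111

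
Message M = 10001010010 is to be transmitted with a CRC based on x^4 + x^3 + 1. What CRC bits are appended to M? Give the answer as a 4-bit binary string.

Append 4 zeros: 100010100100000. Divide by 11001 (XOR where the leading bit is 1):
  pos 0: 10001 XOR 11001 = 01000
  pos 1: 10000 XOR 11001 = 01001
  pos 2: 10011 XOR 11001 = 01010
  pos 3: 10100 XOR 11001 = 01101
  pos 4: 11010 XOR 11001 = 00011
  pos 7: 11100 XOR 11001 = 00101
  pos 9: 10100 XOR 11001 = 01101
  pos 10: 11010 XOR 11001 = 00011
Remainder (last 4 bits) = 0011. This is the CRC / FCS.

0011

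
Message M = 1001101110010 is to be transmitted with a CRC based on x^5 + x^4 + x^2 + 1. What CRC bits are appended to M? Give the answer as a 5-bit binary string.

Append 5 zeros: 100110111001000000. Divide by 110101 (XOR where the leading bit is 1):
  pos 0: 100110 XOR 110101 = 010011
  pos 1: 100111 XOR 110101 = 010010
  pos 2: 100101 XOR 110101 = 010000
  pos 3: 100001 XOR 110101 = 010100
  pos 4: 101000 XOR 110101 = 011101
  pos 5: 111010 XOR 110101 = 001111
  pos 7: 111110 XOR 110101 = 001011
  pos 9: 101100 XOR 110101 = 011001
  pos 10: 110010 XOR 110101 = 000111
Remainder (last 5 bits) = 11100. This is the CRC / FCS.

11100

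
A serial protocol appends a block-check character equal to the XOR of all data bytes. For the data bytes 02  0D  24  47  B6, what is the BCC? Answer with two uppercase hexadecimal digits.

DA

XOR the bytes together:
  start with 0x02
  0x02 ⊕ 0x0D = 0x0F
  0x0F ⊕ 0x24 = 0x2B
  0x2B ⊕ 0x47 = 0x6C
  0x6C ⊕ 0xB6 = 0xDA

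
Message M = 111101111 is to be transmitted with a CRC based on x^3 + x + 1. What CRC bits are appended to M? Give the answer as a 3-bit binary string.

Append 3 zeros: 111101111000. Divide by 1011 (XOR where the leading bit is 1):
  pos 0: 1111 XOR 1011 = 0100
  pos 1: 1000 XOR 1011 = 0011
  pos 3: 1111 XOR 1011 = 0100
  pos 4: 1001 XOR 1011 = 0010
  pos 6: 1010 XOR 1011 = 0001
Remainder (last 3 bits) = 100. This is the CRC / FCS.

100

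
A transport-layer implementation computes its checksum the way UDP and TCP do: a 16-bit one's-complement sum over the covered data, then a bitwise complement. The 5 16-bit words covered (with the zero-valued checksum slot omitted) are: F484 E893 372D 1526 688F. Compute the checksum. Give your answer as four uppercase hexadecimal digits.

One's-complement addition (fold any carry out of bit 15 back into bit 0):
  0xF484 + 0xE893 = 0x1DD17 → wrap carry → 0xDD18
  0xDD18 + 0x372D = 0x11445 → wrap carry → 0x1446
  0x1446 + 0x1526 = 0x0296C
  0x296C + 0x688F = 0x091FB
One's-complement sum = 0x91FB.
Checksum = ~0x91FB & 0xFFFF = 0x6E04.

6E04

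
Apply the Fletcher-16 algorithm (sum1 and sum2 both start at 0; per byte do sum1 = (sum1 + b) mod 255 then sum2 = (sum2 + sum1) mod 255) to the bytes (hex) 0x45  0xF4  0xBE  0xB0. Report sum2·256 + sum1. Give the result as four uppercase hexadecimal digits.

Running sums (mod 255):
  after byte 0 (0x45): sum1=69, sum2=69
  after byte 1 (0xF4): sum1=58, sum2=127
  after byte 2 (0xBE): sum1=248, sum2=120
  after byte 3 (0xB0): sum1=169, sum2=34
Checksum = sum2·256 + sum1 = 34·256 + 169 = 8873 = 0x22A9.

22A9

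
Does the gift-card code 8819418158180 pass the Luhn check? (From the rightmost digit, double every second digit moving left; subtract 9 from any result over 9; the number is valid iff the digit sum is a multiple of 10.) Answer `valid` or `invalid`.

From the right, keep odd positions and double even positions (subtract 9 from any doubled value over 9):
  doubled (positions 2,4,...): 7 7 2 2 9 7 → sum 34
  kept (positions 1,3,...): 0 1 5 8 4 1 8 → sum 27
Total = 61.
61 mod 10 = 1, so the number is invalid.

invalid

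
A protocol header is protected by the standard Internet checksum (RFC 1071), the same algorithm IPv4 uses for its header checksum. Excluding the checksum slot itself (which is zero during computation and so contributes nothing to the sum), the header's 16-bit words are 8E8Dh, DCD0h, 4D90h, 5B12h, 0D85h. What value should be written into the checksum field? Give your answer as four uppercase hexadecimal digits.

DE79

One's-complement addition (fold any carry out of bit 15 back into bit 0):
  0x8E8D + 0xDCD0 = 0x16B5D → wrap carry → 0x6B5E
  0x6B5E + 0x4D90 = 0x0B8EE
  0xB8EE + 0x5B12 = 0x11400 → wrap carry → 0x1401
  0x1401 + 0x0D85 = 0x02186
One's-complement sum = 0x2186.
Checksum = ~0x2186 & 0xFFFF = 0xDE79.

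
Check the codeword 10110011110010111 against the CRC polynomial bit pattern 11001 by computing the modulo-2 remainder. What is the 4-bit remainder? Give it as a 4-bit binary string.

Modulo-2 division of 10110011110010111 by 11001:
  pos 0: 10110 XOR 11001 = 01111
  pos 1: 11110 XOR 11001 = 00111
  pos 3: 11111 XOR 11001 = 00110
  pos 5: 11011 XOR 11001 = 00010
  pos 8: 10001 XOR 11001 = 01000
  pos 9: 10000 XOR 11001 = 01001
  pos 10: 10011 XOR 11001 = 01010
  pos 11: 10101 XOR 11001 = 01100
  pos 12: 11001 XOR 11001 = 00000
Remainder = 0000 (zero — the frame passes the CRC check).

0000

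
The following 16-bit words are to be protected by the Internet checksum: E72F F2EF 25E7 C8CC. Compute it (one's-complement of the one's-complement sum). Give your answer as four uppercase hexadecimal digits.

372C

One's-complement addition (fold any carry out of bit 15 back into bit 0):
  0xE72F + 0xF2EF = 0x1DA1E → wrap carry → 0xDA1F
  0xDA1F + 0x25E7 = 0x10006 → wrap carry → 0x0007
  0x0007 + 0xC8CC = 0x0C8D3
One's-complement sum = 0xC8D3.
Checksum = ~0xC8D3 & 0xFFFF = 0x372C.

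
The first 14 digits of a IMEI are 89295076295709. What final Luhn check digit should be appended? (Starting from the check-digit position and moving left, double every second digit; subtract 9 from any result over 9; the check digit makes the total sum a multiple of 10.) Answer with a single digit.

Partial digits right→left: 9 0 7 5 9 2 6 7 0 5 9 2 9 8
Double every second digit counting from the check-digit position (so the 1st, 3rd, 5th, ... of the partial from the right).
  doubled (with −9 where >9): 9 5 9 3 0 9 9 → sum 44
  kept as-is: 0 5 2 7 5 2 8 → sum 29
Total = 44 + 29 = 73.
Check digit = (10 − (73 mod 10)) mod 10 = 7.

7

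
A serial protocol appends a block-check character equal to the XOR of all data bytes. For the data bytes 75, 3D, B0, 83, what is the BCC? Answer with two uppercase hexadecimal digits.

7B

XOR the bytes together:
  start with 0x75
  0x75 ⊕ 0x3D = 0x48
  0x48 ⊕ 0xB0 = 0xF8
  0xF8 ⊕ 0x83 = 0x7B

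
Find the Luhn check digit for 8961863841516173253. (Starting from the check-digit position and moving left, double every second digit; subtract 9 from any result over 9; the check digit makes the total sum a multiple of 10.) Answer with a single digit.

Partial digits right→left: 3 5 2 3 7 1 6 1 5 1 4 8 3 6 8 1 6 9 8
Double every second digit counting from the check-digit position (so the 1st, 3rd, 5th, ... of the partial from the right).
  doubled (with −9 where >9): 6 4 5 3 1 8 6 7 3 7 → sum 50
  kept as-is: 5 3 1 1 1 8 6 1 9 → sum 35
Total = 50 + 35 = 85.
Check digit = (10 − (85 mod 10)) mod 10 = 5.

5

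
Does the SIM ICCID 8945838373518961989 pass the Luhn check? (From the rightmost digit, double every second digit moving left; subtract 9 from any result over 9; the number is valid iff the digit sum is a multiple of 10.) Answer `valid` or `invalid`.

valid

From the right, keep odd positions and double even positions (subtract 9 from any doubled value over 9):
  doubled (positions 2,4,...): 7 2 9 2 6 6 6 1 9 → sum 48
  kept (positions 1,3,...): 9 9 6 8 5 7 8 8 4 8 → sum 72
Total = 120.
120 mod 10 = 0, so the number is valid.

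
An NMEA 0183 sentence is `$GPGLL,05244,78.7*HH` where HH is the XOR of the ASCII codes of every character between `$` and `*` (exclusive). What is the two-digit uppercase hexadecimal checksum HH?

XOR the ASCII codes of the payload characters:
  'G' = 0x47 → acc = 0x47
  'P' = 0x50 → acc = 0x17
  'G' = 0x47 → acc = 0x50
  'L' = 0x4C → acc = 0x1C
  'L' = 0x4C → acc = 0x50
  ',' = 0x2C → acc = 0x7C
  '0' = 0x30 → acc = 0x4C
  '5' = 0x35 → acc = 0x79
  '2' = 0x32 → acc = 0x4B
  '4' = 0x34 → acc = 0x7F
  '4' = 0x34 → acc = 0x4B
  ',' = 0x2C → acc = 0x67
  '7' = 0x37 → acc = 0x50
  '8' = 0x38 → acc = 0x68
  '.' = 0x2E → acc = 0x46
  '7' = 0x37 → acc = 0x71
Checksum = 0x71.

71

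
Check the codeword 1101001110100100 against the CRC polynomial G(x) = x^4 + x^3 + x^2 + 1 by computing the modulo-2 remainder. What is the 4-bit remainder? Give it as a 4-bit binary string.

0000

Modulo-2 division of 1101001110100100 by 11101:
  pos 0: 11010 XOR 11101 = 00111
  pos 2: 11101 XOR 11101 = 00000
  pos 7: 11010 XOR 11101 = 00111
  pos 9: 11101 XOR 11101 = 00000
Remainder = 0000 (zero — the frame passes the CRC check).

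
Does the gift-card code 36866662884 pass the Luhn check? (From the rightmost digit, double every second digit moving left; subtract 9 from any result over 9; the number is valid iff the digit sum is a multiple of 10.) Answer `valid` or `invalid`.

From the right, keep odd positions and double even positions (subtract 9 from any doubled value over 9):
  doubled (positions 2,4,...): 7 4 3 3 3 → sum 20
  kept (positions 1,3,...): 4 8 6 6 8 3 → sum 35
Total = 55.
55 mod 10 = 5, so the number is invalid.

invalid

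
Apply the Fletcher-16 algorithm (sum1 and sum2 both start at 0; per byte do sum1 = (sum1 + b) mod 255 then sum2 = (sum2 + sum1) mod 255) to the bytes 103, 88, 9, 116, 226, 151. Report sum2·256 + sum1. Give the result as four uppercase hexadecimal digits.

Running sums (mod 255):
  after byte 0 (103): sum1=103, sum2=103
  after byte 1 (88): sum1=191, sum2=39
  after byte 2 (9): sum1=200, sum2=239
  after byte 3 (116): sum1=61, sum2=45
  after byte 4 (226): sum1=32, sum2=77
  after byte 5 (151): sum1=183, sum2=5
Checksum = sum2·256 + sum1 = 5·256 + 183 = 1463 = 0x05B7.

05B7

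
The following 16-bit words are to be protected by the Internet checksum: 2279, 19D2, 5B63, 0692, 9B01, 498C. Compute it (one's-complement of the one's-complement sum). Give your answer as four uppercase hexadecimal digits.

One's-complement addition (fold any carry out of bit 15 back into bit 0):
  0x2279 + 0x19D2 = 0x03C4B
  0x3C4B + 0x5B63 = 0x097AE
  0x97AE + 0x0692 = 0x09E40
  0x9E40 + 0x9B01 = 0x13941 → wrap carry → 0x3942
  0x3942 + 0x498C = 0x082CE
One's-complement sum = 0x82CE.
Checksum = ~0x82CE & 0xFFFF = 0x7D31.

7D31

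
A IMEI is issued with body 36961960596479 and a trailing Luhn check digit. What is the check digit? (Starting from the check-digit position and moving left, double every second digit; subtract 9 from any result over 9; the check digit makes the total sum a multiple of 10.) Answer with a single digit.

Partial digits right→left: 9 7 4 6 9 5 0 6 9 1 6 9 6 3
Double every second digit counting from the check-digit position (so the 1st, 3rd, 5th, ... of the partial from the right).
  doubled (with −9 where >9): 9 8 9 0 9 3 3 → sum 41
  kept as-is: 7 6 5 6 1 9 3 → sum 37
Total = 41 + 37 = 78.
Check digit = (10 − (78 mod 10)) mod 10 = 2.

2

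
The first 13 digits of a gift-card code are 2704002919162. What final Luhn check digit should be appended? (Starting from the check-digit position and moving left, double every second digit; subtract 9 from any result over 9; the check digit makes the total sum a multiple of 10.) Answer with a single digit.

Partial digits right→left: 2 6 1 9 1 9 2 0 0 4 0 7 2
Double every second digit counting from the check-digit position (so the 1st, 3rd, 5th, ... of the partial from the right).
  doubled (with −9 where >9): 4 2 2 4 0 0 4 → sum 16
  kept as-is: 6 9 9 0 4 7 → sum 35
Total = 16 + 35 = 51.
Check digit = (10 − (51 mod 10)) mod 10 = 9.

9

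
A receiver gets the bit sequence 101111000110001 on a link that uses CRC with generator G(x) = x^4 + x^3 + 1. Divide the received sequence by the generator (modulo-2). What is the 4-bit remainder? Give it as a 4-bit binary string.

1110

Modulo-2 division of 101111000110001 by 11001:
  pos 0: 10111 XOR 11001 = 01110
  pos 1: 11101 XOR 11001 = 00100
  pos 3: 10000 XOR 11001 = 01001
  pos 4: 10010 XOR 11001 = 01011
  pos 5: 10111 XOR 11001 = 01110
  pos 6: 11101 XOR 11001 = 00100
  pos 8: 10000 XOR 11001 = 01001
  pos 9: 10010 XOR 11001 = 01011
  pos 10: 10111 XOR 11001 = 01110
Remainder = 1110 (nonzero — an error is detected).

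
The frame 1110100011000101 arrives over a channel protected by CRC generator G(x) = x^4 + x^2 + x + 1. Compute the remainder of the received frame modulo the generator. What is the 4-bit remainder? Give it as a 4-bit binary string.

0000

Modulo-2 division of 1110100011000101 by 10111:
  pos 0: 11101 XOR 10111 = 01010
  pos 1: 10100 XOR 10111 = 00011
  pos 4: 11001 XOR 10111 = 01110
  pos 5: 11101 XOR 10111 = 01010
  pos 6: 10100 XOR 10111 = 00011
  pos 9: 11001 XOR 10111 = 01110
  pos 10: 11100 XOR 10111 = 01011
  pos 11: 10111 XOR 10111 = 00000
Remainder = 0000 (zero — the frame passes the CRC check).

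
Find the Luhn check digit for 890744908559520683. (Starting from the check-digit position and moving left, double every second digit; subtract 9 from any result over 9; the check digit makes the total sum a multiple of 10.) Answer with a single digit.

8

Partial digits right→left: 3 8 6 0 2 5 9 5 5 8 0 9 4 4 7 0 9 8
Double every second digit counting from the check-digit position (so the 1st, 3rd, 5th, ... of the partial from the right).
  doubled (with −9 where >9): 6 3 4 9 1 0 8 5 9 → sum 45
  kept as-is: 8 0 5 5 8 9 4 0 8 → sum 47
Total = 45 + 47 = 92.
Check digit = (10 − (92 mod 10)) mod 10 = 8.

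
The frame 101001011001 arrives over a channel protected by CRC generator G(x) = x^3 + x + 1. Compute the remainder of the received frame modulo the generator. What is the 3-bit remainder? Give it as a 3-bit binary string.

Modulo-2 division of 101001011001 by 1011:
  pos 0: 1010 XOR 1011 = 0001
  pos 3: 1010 XOR 1011 = 0001
  pos 6: 1110 XOR 1011 = 0101
  pos 7: 1010 XOR 1011 = 0001
Remainder = 011 (nonzero — an error is detected).

011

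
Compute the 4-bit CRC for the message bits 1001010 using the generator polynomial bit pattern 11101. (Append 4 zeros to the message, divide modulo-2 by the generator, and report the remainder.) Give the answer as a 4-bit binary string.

Append 4 zeros: 10010100000. Divide by 11101 (XOR where the leading bit is 1):
  pos 0: 10010 XOR 11101 = 01111
  pos 1: 11111 XOR 11101 = 00010
  pos 4: 10000 XOR 11101 = 01101
  pos 5: 11010 XOR 11101 = 00111
Remainder (last 4 bits) = 1110. This is the CRC / FCS.

1110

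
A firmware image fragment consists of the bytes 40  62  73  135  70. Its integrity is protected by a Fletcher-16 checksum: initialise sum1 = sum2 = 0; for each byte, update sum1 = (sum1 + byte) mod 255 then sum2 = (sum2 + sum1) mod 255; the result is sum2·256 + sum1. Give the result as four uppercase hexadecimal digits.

Running sums (mod 255):
  after byte 0 (40): sum1=40, sum2=40
  after byte 1 (62): sum1=102, sum2=142
  after byte 2 (73): sum1=175, sum2=62
  after byte 3 (135): sum1=55, sum2=117
  after byte 4 (70): sum1=125, sum2=242
Checksum = sum2·256 + sum1 = 242·256 + 125 = 62077 = 0xF27D.

F27D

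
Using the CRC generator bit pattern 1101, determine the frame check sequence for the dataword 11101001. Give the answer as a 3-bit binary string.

Append 3 zeros: 11101001000. Divide by 1101 (XOR where the leading bit is 1):
  pos 0: 1110 XOR 1101 = 0011
  pos 2: 1110 XOR 1101 = 0011
  pos 4: 1101 XOR 1101 = 0000
Remainder (last 3 bits) = 000. This is the CRC / FCS.

000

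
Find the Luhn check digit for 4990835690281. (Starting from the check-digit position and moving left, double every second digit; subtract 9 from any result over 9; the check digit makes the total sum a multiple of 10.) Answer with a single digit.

4

Partial digits right→left: 1 8 2 0 9 6 5 3 8 0 9 9 4
Double every second digit counting from the check-digit position (so the 1st, 3rd, 5th, ... of the partial from the right).
  doubled (with −9 where >9): 2 4 9 1 7 9 8 → sum 40
  kept as-is: 8 0 6 3 0 9 → sum 26
Total = 40 + 26 = 66.
Check digit = (10 − (66 mod 10)) mod 10 = 4.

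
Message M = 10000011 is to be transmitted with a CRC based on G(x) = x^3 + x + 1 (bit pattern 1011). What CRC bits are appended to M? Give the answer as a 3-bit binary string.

Append 3 zeros: 10000011000. Divide by 1011 (XOR where the leading bit is 1):
  pos 0: 1000 XOR 1011 = 0011
  pos 2: 1100 XOR 1011 = 0111
  pos 3: 1111 XOR 1011 = 0100
  pos 4: 1001 XOR 1011 = 0010
  pos 6: 1000 XOR 1011 = 0011
Remainder (last 3 bits) = 110. This is the CRC / FCS.

110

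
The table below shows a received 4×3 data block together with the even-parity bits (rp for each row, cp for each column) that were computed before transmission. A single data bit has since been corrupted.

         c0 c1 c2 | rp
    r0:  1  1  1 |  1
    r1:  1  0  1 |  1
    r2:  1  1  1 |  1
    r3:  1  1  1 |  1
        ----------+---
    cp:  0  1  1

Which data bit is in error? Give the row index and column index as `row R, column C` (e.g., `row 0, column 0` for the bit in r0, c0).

row 1, column 2

Recompute each row's even parity and compare to rp:
  r0: data parity 1, sent rp 1 → ok
  r1: data parity 0, sent rp 1 → mismatch
  r2: data parity 1, sent rp 1 → ok
  r3: data parity 1, sent rp 1 → ok
Recompute each column's even parity and compare to cp:
  c0: data parity 0, sent cp 0 → ok
  c1: data parity 1, sent cp 1 → ok
  c2: data parity 0, sent cp 1 → mismatch
Exactly one row (r1) and one column (c2) fail → the flipped bit is at their intersection.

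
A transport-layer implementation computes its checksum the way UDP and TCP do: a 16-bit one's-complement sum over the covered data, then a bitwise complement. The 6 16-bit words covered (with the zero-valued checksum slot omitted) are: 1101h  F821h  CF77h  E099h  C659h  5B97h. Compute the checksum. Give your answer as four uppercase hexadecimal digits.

One's-complement addition (fold any carry out of bit 15 back into bit 0):
  0x1101 + 0xF821 = 0x10922 → wrap carry → 0x0923
  0x0923 + 0xCF77 = 0x0D89A
  0xD89A + 0xE099 = 0x1B933 → wrap carry → 0xB934
  0xB934 + 0xC659 = 0x17F8D → wrap carry → 0x7F8E
  0x7F8E + 0x5B97 = 0x0DB25
One's-complement sum = 0xDB25.
Checksum = ~0xDB25 & 0xFFFF = 0x24DA.

24DA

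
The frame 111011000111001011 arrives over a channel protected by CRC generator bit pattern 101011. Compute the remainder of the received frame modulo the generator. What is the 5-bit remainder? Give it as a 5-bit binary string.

Modulo-2 division of 111011000111001011 by 101011:
  pos 0: 111011 XOR 101011 = 010000
  pos 1: 100000 XOR 101011 = 001011
  pos 3: 101100 XOR 101011 = 000111
  pos 6: 111111 XOR 101011 = 010100
  pos 7: 101000 XOR 101011 = 000011
  pos 11: 110101 XOR 101011 = 011110
  pos 12: 111101 XOR 101011 = 010110
Remainder = 10110 (nonzero — an error is detected).

10110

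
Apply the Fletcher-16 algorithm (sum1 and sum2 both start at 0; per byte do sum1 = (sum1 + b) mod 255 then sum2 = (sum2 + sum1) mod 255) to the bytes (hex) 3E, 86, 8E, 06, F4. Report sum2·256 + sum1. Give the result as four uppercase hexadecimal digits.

FD4E

Running sums (mod 255):
  after byte 0 (3E): sum1=62, sum2=62
  after byte 1 (86): sum1=196, sum2=3
  after byte 2 (8E): sum1=83, sum2=86
  after byte 3 (06): sum1=89, sum2=175
  after byte 4 (F4): sum1=78, sum2=253
Checksum = sum2·256 + sum1 = 253·256 + 78 = 64846 = 0xFD4E.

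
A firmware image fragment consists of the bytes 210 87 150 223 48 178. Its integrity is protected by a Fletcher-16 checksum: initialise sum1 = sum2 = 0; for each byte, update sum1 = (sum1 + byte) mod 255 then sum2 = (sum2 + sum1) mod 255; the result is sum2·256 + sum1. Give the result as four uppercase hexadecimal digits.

B283

Running sums (mod 255):
  after byte 0 (210): sum1=210, sum2=210
  after byte 1 (87): sum1=42, sum2=252
  after byte 2 (150): sum1=192, sum2=189
  after byte 3 (223): sum1=160, sum2=94
  after byte 4 (48): sum1=208, sum2=47
  after byte 5 (178): sum1=131, sum2=178
Checksum = sum2·256 + sum1 = 178·256 + 131 = 45699 = 0xB283.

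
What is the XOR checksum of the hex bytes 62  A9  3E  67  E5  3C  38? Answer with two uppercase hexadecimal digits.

XOR the bytes together:
  start with 0x62
  0x62 ⊕ 0xA9 = 0xCB
  0xCB ⊕ 0x3E = 0xF5
  0xF5 ⊕ 0x67 = 0x92
  0x92 ⊕ 0xE5 = 0x77
  0x77 ⊕ 0x3C = 0x4B
  0x4B ⊕ 0x38 = 0x73

73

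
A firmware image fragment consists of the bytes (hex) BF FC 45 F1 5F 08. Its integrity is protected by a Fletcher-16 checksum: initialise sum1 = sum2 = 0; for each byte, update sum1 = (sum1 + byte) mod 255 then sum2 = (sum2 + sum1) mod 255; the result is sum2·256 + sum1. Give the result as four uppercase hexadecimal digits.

215B

Running sums (mod 255):
  after byte 0 (BF): sum1=191, sum2=191
  after byte 1 (FC): sum1=188, sum2=124
  after byte 2 (45): sum1=2, sum2=126
  after byte 3 (F1): sum1=243, sum2=114
  after byte 4 (5F): sum1=83, sum2=197
  after byte 5 (08): sum1=91, sum2=33
Checksum = sum2·256 + sum1 = 33·256 + 91 = 8539 = 0x215B.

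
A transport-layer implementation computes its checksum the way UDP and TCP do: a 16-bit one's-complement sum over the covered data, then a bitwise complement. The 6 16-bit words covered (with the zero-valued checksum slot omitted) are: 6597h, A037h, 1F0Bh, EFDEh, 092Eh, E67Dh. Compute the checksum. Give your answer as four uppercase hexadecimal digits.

FB9A

One's-complement addition (fold any carry out of bit 15 back into bit 0):
  0x6597 + 0xA037 = 0x105CE → wrap carry → 0x05CF
  0x05CF + 0x1F0B = 0x024DA
  0x24DA + 0xEFDE = 0x114B8 → wrap carry → 0x14B9
  0x14B9 + 0x092E = 0x01DE7
  0x1DE7 + 0xE67D = 0x10464 → wrap carry → 0x0465
One's-complement sum = 0x0465.
Checksum = ~0x0465 & 0xFFFF = 0xFB9A.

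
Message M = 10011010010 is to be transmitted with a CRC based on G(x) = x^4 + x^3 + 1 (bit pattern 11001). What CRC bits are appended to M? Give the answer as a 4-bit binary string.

1110

Append 4 zeros: 100110100100000. Divide by 11001 (XOR where the leading bit is 1):
  pos 0: 10011 XOR 11001 = 01010
  pos 1: 10100 XOR 11001 = 01101
  pos 2: 11011 XOR 11001 = 00010
  pos 5: 10001 XOR 11001 = 01000
  pos 6: 10000 XOR 11001 = 01001
  pos 7: 10010 XOR 11001 = 01011
  pos 8: 10110 XOR 11001 = 01111
  pos 9: 11110 XOR 11001 = 00111
Remainder (last 4 bits) = 1110. This is the CRC / FCS.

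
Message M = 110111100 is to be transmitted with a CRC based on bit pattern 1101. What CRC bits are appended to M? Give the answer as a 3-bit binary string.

100

Append 3 zeros: 110111100000. Divide by 1101 (XOR where the leading bit is 1):
  pos 0: 1101 XOR 1101 = 0000
  pos 4: 1110 XOR 1101 = 0011
  pos 6: 1100 XOR 1101 = 0001
Remainder (last 3 bits) = 100. This is the CRC / FCS.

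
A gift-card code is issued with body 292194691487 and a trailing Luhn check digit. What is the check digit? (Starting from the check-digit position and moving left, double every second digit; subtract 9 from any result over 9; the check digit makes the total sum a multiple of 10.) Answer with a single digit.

Partial digits right→left: 7 8 4 1 9 6 4 9 1 2 9 2
Double every second digit counting from the check-digit position (so the 1st, 3rd, 5th, ... of the partial from the right).
  doubled (with −9 where >9): 5 8 9 8 2 9 → sum 41
  kept as-is: 8 1 6 9 2 2 → sum 28
Total = 41 + 28 = 69.
Check digit = (10 − (69 mod 10)) mod 10 = 1.

1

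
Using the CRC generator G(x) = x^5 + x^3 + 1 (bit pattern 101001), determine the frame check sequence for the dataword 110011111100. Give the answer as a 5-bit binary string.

Append 5 zeros: 11001111110000000. Divide by 101001 (XOR where the leading bit is 1):
  pos 0: 110011 XOR 101001 = 011010
  pos 1: 110101 XOR 101001 = 011100
  pos 2: 111001 XOR 101001 = 010000
  pos 3: 100001 XOR 101001 = 001000
  pos 5: 100010 XOR 101001 = 001011
  pos 7: 101100 XOR 101001 = 000101
  pos 10: 101000 XOR 101001 = 000001
Remainder (last 5 bits) = 00010. This is the CRC / FCS.

00010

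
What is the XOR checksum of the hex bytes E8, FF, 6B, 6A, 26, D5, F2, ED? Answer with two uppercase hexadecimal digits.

XOR the bytes together:
  start with 0xE8
  0xE8 ⊕ 0xFF = 0x17
  0x17 ⊕ 0x6B = 0x7C
  0x7C ⊕ 0x6A = 0x16
  0x16 ⊕ 0x26 = 0x30
  0x30 ⊕ 0xD5 = 0xE5
  0xE5 ⊕ 0xF2 = 0x17
  0x17 ⊕ 0xED = 0xFA

FA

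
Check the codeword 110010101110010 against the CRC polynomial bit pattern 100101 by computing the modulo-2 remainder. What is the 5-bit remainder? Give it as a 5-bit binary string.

00000

Modulo-2 division of 110010101110010 by 100101:
  pos 0: 110010 XOR 100101 = 010111
  pos 1: 101111 XOR 100101 = 001010
  pos 3: 101001 XOR 100101 = 001100
  pos 5: 110011 XOR 100101 = 010110
  pos 6: 101100 XOR 100101 = 001001
  pos 8: 100101 XOR 100101 = 000000
Remainder = 00000 (zero — the frame passes the CRC check).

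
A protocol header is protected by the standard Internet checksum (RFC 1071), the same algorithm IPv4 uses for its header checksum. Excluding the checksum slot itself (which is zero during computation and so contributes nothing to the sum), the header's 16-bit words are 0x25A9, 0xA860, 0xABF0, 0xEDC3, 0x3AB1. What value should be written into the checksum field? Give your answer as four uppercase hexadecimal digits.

One's-complement addition (fold any carry out of bit 15 back into bit 0):
  0x25A9 + 0xA860 = 0x0CE09
  0xCE09 + 0xABF0 = 0x179F9 → wrap carry → 0x79FA
  0x79FA + 0xEDC3 = 0x167BD → wrap carry → 0x67BE
  0x67BE + 0x3AB1 = 0x0A26F
One's-complement sum = 0xA26F.
Checksum = ~0xA26F & 0xFFFF = 0x5D90.

5D90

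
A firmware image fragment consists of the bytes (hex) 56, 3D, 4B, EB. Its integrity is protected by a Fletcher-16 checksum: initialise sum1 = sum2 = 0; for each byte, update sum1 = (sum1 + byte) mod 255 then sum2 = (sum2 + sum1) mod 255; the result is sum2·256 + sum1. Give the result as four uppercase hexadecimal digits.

Running sums (mod 255):
  after byte 0 (56): sum1=86, sum2=86
  after byte 1 (3D): sum1=147, sum2=233
  after byte 2 (4B): sum1=222, sum2=200
  after byte 3 (EB): sum1=202, sum2=147
Checksum = sum2·256 + sum1 = 147·256 + 202 = 37834 = 0x93CA.

93CA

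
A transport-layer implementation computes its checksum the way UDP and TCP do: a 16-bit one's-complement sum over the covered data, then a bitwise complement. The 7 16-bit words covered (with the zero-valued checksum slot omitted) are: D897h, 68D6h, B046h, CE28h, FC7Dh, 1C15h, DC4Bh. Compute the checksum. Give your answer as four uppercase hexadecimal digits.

4B43

One's-complement addition (fold any carry out of bit 15 back into bit 0):
  0xD897 + 0x68D6 = 0x1416D → wrap carry → 0x416E
  0x416E + 0xB046 = 0x0F1B4
  0xF1B4 + 0xCE28 = 0x1BFDC → wrap carry → 0xBFDD
  0xBFDD + 0xFC7D = 0x1BC5A → wrap carry → 0xBC5B
  0xBC5B + 0x1C15 = 0x0D870
  0xD870 + 0xDC4B = 0x1B4BB → wrap carry → 0xB4BC
One's-complement sum = 0xB4BC.
Checksum = ~0xB4BC & 0xFFFF = 0x4B43.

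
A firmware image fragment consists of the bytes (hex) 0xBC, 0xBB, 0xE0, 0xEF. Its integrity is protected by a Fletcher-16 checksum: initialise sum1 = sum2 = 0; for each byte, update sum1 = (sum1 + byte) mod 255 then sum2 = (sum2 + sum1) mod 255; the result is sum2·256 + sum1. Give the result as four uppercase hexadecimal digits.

D749

Running sums (mod 255):
  after byte 0 (0xBC): sum1=188, sum2=188
  after byte 1 (0xBB): sum1=120, sum2=53
  after byte 2 (0xE0): sum1=89, sum2=142
  after byte 3 (0xEF): sum1=73, sum2=215
Checksum = sum2·256 + sum1 = 215·256 + 73 = 55113 = 0xD749.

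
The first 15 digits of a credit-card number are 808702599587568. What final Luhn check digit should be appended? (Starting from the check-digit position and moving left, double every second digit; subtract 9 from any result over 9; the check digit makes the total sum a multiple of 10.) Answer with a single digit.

5

Partial digits right→left: 8 6 5 7 8 5 9 9 5 2 0 7 8 0 8
Double every second digit counting from the check-digit position (so the 1st, 3rd, 5th, ... of the partial from the right).
  doubled (with −9 where >9): 7 1 7 9 1 0 7 7 → sum 39
  kept as-is: 6 7 5 9 2 7 0 → sum 36
Total = 39 + 36 = 75.
Check digit = (10 − (75 mod 10)) mod 10 = 5.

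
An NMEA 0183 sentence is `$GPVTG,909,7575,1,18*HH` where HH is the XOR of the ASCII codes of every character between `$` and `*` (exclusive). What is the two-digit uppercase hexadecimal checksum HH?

XOR the ASCII codes of the payload characters:
  'G' = 0x47 → acc = 0x47
  'P' = 0x50 → acc = 0x17
  'V' = 0x56 → acc = 0x41
  'T' = 0x54 → acc = 0x15
  'G' = 0x47 → acc = 0x52
  ',' = 0x2C → acc = 0x7E
  '9' = 0x39 → acc = 0x47
  '0' = 0x30 → acc = 0x77
  '9' = 0x39 → acc = 0x4E
  ',' = 0x2C → acc = 0x62
  '7' = 0x37 → acc = 0x55
  '5' = 0x35 → acc = 0x60
  '7' = 0x37 → acc = 0x57
  '5' = 0x35 → acc = 0x62
  ',' = 0x2C → acc = 0x4E
  '1' = 0x31 → acc = 0x7F
  ',' = 0x2C → acc = 0x53
  '1' = 0x31 → acc = 0x62
  '8' = 0x38 → acc = 0x5A
Checksum = 0x5A.

5A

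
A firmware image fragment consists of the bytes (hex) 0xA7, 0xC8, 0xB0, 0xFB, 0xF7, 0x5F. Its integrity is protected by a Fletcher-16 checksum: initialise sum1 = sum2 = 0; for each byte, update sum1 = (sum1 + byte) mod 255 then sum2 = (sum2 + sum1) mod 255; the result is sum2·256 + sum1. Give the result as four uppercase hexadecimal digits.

DF74

Running sums (mod 255):
  after byte 0 (0xA7): sum1=167, sum2=167
  after byte 1 (0xC8): sum1=112, sum2=24
  after byte 2 (0xB0): sum1=33, sum2=57
  after byte 3 (0xFB): sum1=29, sum2=86
  after byte 4 (0xF7): sum1=21, sum2=107
  after byte 5 (0x5F): sum1=116, sum2=223
Checksum = sum2·256 + sum1 = 223·256 + 116 = 57204 = 0xDF74.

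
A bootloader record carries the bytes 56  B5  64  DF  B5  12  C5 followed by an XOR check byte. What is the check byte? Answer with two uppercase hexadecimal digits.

3A

XOR the bytes together:
  start with 0x56
  0x56 ⊕ 0xB5 = 0xE3
  0xE3 ⊕ 0x64 = 0x87
  0x87 ⊕ 0xDF = 0x58
  0x58 ⊕ 0xB5 = 0xED
  0xED ⊕ 0x12 = 0xFF
  0xFF ⊕ 0xC5 = 0x3A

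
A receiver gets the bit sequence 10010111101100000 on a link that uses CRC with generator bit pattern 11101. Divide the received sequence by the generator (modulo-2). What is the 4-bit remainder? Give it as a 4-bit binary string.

0000

Modulo-2 division of 10010111101100000 by 11101:
  pos 0: 10010 XOR 11101 = 01111
  pos 1: 11111 XOR 11101 = 00010
  pos 4: 10111 XOR 11101 = 01010
  pos 5: 10100 XOR 11101 = 01001
  pos 6: 10011 XOR 11101 = 01110
  pos 7: 11101 XOR 11101 = 00000
Remainder = 0000 (zero — the frame passes the CRC check).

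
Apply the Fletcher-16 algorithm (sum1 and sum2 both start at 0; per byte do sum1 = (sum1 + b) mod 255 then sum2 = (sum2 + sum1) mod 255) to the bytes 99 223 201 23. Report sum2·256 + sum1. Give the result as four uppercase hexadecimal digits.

D724

Running sums (mod 255):
  after byte 0 (99): sum1=99, sum2=99
  after byte 1 (223): sum1=67, sum2=166
  after byte 2 (201): sum1=13, sum2=179
  after byte 3 (23): sum1=36, sum2=215
Checksum = sum2·256 + sum1 = 215·256 + 36 = 55076 = 0xD724.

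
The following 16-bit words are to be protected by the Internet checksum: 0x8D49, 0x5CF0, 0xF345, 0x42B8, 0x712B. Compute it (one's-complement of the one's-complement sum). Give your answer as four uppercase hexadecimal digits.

One's-complement addition (fold any carry out of bit 15 back into bit 0):
  0x8D49 + 0x5CF0 = 0x0EA39
  0xEA39 + 0xF345 = 0x1DD7E → wrap carry → 0xDD7F
  0xDD7F + 0x42B8 = 0x12037 → wrap carry → 0x2038
  0x2038 + 0x712B = 0x09163
One's-complement sum = 0x9163.
Checksum = ~0x9163 & 0xFFFF = 0x6E9C.

6E9C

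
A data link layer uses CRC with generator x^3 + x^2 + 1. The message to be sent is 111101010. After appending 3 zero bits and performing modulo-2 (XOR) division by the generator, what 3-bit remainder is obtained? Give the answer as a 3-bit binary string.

Append 3 zeros: 111101010000. Divide by 1101 (XOR where the leading bit is 1):
  pos 0: 1111 XOR 1101 = 0010
  pos 2: 1001 XOR 1101 = 0100
  pos 3: 1000 XOR 1101 = 0101
  pos 4: 1011 XOR 1101 = 0110
  pos 5: 1100 XOR 1101 = 0001
  pos 8: 1000 XOR 1101 = 0101
Remainder (last 3 bits) = 101. This is the CRC / FCS.

101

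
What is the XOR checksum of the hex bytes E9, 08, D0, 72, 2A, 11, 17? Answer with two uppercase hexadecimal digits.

XOR the bytes together:
  start with 0xE9
  0xE9 ⊕ 0x08 = 0xE1
  0xE1 ⊕ 0xD0 = 0x31
  0x31 ⊕ 0x72 = 0x43
  0x43 ⊕ 0x2A = 0x69
  0x69 ⊕ 0x11 = 0x78
  0x78 ⊕ 0x17 = 0x6F

6F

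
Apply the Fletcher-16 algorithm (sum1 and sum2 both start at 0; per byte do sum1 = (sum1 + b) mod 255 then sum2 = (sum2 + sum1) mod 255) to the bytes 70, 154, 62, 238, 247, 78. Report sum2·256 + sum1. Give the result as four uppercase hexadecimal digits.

AE54

Running sums (mod 255):
  after byte 0 (70): sum1=70, sum2=70
  after byte 1 (154): sum1=224, sum2=39
  after byte 2 (62): sum1=31, sum2=70
  after byte 3 (238): sum1=14, sum2=84
  after byte 4 (247): sum1=6, sum2=90
  after byte 5 (78): sum1=84, sum2=174
Checksum = sum2·256 + sum1 = 174·256 + 84 = 44628 = 0xAE54.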